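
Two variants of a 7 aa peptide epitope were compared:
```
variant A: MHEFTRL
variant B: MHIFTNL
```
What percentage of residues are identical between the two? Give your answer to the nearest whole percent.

2 positions differ (3, 6), so 5 of 7 match: 5/7 = 71.43%.

71%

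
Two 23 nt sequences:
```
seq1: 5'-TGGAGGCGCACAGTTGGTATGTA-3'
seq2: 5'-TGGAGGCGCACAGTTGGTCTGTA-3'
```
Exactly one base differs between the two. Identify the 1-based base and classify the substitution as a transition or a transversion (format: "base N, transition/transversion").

The sequences differ only at base 19: A→C (purine→pyrimidine), a transversion.

base 19, transversion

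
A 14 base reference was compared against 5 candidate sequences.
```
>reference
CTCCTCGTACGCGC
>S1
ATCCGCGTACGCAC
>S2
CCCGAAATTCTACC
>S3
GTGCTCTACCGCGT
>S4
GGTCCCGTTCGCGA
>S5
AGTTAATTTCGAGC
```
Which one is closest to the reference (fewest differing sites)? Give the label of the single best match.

S1

Hamming distances to reference — S1: 3; S2: 9; S3: 6; S4: 6; S5: 9.
Smallest is S1 with 3 mismatches.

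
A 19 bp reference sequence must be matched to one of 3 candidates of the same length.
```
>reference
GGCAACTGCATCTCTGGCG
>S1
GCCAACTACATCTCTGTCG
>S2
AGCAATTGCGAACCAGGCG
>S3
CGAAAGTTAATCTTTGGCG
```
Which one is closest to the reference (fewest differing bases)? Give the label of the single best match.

S1

S1 differs at 3 bases; S2 differs at 7 bases; S3 differs at 6 bases. The closest is S1.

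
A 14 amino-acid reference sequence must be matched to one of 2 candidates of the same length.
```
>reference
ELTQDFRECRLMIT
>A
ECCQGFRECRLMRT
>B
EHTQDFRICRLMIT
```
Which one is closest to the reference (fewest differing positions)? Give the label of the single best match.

B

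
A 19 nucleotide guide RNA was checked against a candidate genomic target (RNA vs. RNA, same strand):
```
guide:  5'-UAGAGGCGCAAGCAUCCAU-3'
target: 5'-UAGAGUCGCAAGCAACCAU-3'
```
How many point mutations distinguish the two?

Mismatches (1-based): position 6: G→U; position 15: U→A.

2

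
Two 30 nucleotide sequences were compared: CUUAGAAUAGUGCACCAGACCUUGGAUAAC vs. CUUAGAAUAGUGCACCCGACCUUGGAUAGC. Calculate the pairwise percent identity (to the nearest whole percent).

Mismatches at positions 17, 29 (1-based): 2 of 30.
Identical positions: 28/30 = 93.33% → 93%.

93%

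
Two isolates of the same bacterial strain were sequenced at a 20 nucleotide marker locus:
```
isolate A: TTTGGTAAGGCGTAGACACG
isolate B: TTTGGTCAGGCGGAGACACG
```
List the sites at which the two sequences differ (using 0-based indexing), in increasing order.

Differences at site 6 (A→C), site 12 (T→G).

6, 12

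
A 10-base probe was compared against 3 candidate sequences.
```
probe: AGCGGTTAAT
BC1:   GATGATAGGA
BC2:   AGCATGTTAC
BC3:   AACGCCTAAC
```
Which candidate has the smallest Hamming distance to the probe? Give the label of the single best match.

BC3

BC1 differs at 8 sites; BC2 differs at 5 sites; BC3 differs at 4 sites. The closest is BC3.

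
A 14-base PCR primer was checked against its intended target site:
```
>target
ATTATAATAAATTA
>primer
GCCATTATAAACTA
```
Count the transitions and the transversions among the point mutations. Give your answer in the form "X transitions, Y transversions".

Mismatches (1-based):
position 1: A→G (purine→purine, transition)
position 2: T→C (pyrimidine→pyrimidine, transition)
position 3: T→C (pyrimidine→pyrimidine, transition)
position 6: A→T (purine→pyrimidine, transversion)
position 12: T→C (pyrimidine→pyrimidine, transition)

4 transitions, 1 transversion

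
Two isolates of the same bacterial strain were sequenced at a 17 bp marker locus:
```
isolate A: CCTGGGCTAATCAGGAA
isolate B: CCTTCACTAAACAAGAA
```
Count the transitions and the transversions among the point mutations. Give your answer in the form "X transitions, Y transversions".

2 transitions, 3 transversions

Mismatches (1-based):
position 4: G→T (purine→pyrimidine, transversion)
position 5: G→C (purine→pyrimidine, transversion)
position 6: G→A (purine→purine, transition)
position 11: T→A (pyrimidine→purine, transversion)
position 14: G→A (purine→purine, transition)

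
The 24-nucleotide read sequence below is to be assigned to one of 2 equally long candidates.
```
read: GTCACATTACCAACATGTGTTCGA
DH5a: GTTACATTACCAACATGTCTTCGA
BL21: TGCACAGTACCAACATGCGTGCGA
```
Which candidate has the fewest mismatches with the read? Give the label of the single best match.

DH5a

Hamming distances to read — DH5a: 2; BL21: 5.
Smallest is DH5a with 2 mismatches.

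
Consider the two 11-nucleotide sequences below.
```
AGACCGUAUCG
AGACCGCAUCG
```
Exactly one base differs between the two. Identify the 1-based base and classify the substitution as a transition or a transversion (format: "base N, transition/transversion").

base 7, transition

The sequences differ only at base 7: U→C (pyrimidine→pyrimidine), a transition.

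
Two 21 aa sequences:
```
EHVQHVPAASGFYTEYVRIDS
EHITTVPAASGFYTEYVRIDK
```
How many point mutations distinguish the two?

The sequences differ at residues 3, 4, 5, 21 (1-based) — 4 in total.

4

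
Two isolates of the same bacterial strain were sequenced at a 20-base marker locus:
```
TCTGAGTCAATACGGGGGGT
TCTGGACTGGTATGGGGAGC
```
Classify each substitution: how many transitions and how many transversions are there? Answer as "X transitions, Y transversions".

Transitions (purine↔purine or pyrimidine↔pyrimidine): 5 A→G, 6 G→A, 7 T→C, 8 C→T, 9 A→G, 10 A→G, 13 C→T, 18 G→A, 20 T→C.
Transversions (purine↔pyrimidine): none.

9 transitions, 0 transversions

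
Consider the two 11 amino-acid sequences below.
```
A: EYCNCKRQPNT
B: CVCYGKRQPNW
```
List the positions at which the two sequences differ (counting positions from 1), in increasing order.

1, 2, 4, 5, 11

Scanning 1-based: 1: E/C; 2: Y/V; 4: N/Y; 5: C/G; 11: T/W.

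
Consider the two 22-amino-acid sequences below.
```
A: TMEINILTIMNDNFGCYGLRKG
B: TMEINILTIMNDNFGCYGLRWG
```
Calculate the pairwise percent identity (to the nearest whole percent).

95%

1 position differs (21), so 21 of 22 match: 21/22 = 95.45%.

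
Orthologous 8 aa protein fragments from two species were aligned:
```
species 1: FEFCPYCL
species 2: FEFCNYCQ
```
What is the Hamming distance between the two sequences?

The sequences differ at residues 5, 8 (1-based) — 2 in total.

2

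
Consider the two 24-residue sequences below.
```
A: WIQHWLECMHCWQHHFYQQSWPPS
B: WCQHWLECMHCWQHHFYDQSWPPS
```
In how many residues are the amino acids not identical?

2

Mismatches (1-based): residue 2: I→C; residue 18: Q→D.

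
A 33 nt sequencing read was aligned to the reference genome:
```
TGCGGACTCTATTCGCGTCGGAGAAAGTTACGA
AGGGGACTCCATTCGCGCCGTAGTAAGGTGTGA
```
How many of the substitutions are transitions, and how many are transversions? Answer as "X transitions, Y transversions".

Transitions (purine↔purine or pyrimidine↔pyrimidine): 10 T→C, 18 T→C, 30 A→G, 31 C→T.
Transversions (purine↔pyrimidine): 1 T→A, 3 C→G, 21 G→T, 24 A→T, 28 T→G.

4 transitions, 5 transversions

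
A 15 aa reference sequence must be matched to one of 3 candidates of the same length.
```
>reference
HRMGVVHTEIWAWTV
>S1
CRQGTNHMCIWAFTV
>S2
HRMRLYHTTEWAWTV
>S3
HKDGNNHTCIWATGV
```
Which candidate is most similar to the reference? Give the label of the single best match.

S2

Hamming distances to reference — S1: 7; S2: 5; S3: 7.
Smallest is S2 with 5 mismatches.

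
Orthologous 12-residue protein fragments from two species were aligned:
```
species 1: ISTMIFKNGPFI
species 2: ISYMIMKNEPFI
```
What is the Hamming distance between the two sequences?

3

Comparing position by position, 3 residues differ: 3 (T/Y), 6 (F/M), 9 (G/E).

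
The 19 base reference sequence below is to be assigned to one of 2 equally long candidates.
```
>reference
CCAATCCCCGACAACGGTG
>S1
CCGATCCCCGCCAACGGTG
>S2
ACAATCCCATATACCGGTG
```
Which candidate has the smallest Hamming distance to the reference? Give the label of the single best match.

S1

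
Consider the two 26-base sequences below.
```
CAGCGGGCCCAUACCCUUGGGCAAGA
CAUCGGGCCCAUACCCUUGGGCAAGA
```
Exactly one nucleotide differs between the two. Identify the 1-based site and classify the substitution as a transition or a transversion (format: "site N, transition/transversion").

The sequences differ only at site 3: G→U (purine→pyrimidine), a transversion.

site 3, transversion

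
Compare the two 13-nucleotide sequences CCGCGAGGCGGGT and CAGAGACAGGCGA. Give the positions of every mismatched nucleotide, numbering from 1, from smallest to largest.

2, 4, 7, 8, 9, 11, 13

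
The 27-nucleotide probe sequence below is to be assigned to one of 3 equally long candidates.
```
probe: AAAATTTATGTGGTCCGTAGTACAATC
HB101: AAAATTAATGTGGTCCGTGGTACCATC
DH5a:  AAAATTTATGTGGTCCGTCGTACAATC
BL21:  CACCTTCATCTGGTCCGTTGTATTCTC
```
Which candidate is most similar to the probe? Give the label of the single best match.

DH5a

HB101 differs at 3 positions; DH5a differs at 1 position; BL21 differs at 9 positions. The closest is DH5a.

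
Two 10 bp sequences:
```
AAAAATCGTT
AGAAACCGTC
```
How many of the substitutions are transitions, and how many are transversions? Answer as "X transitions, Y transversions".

3 transitions, 0 transversions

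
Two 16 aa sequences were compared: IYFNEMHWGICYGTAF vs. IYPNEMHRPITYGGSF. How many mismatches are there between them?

Mismatches (1-based): position 3: F→P; position 8: W→R; position 9: G→P; position 11: C→T; position 14: T→G; position 15: A→S.

6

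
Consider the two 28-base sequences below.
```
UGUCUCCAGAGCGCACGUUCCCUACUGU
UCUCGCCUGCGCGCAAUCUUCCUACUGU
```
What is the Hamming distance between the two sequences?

Comparing position by position, 8 positions differ: 2 (G/C), 5 (U/G), 8 (A/U), 10 (A/C), 16 (C/A), 17 (G/U), 18 (U/C), 20 (C/U).

8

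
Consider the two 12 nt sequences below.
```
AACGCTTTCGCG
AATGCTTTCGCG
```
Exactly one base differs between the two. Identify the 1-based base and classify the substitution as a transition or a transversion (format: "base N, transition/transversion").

base 3, transition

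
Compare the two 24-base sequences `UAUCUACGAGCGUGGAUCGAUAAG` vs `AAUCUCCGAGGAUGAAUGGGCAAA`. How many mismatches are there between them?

9

Comparing position by position, 9 sites differ: 1 (U/A), 6 (A/C), 11 (C/G), 12 (G/A), 15 (G/A), 18 (C/G), 20 (A/G), 21 (U/C), 24 (G/A).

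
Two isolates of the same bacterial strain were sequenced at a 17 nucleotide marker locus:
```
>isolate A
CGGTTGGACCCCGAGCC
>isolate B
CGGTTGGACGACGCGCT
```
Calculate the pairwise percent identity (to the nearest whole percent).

76%

Mismatches at positions 10, 11, 14, 17 (1-based): 4 of 17.
Identical positions: 13/17 = 76.47% → 76%.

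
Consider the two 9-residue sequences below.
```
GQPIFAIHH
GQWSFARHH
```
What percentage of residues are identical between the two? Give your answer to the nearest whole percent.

67%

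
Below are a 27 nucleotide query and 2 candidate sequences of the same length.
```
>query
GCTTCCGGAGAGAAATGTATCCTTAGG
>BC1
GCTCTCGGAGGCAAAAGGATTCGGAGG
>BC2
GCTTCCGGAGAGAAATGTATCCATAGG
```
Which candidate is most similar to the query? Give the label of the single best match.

BC2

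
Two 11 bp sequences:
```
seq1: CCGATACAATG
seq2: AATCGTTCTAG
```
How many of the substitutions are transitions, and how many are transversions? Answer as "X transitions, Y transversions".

1 transition, 9 transversions

Mismatches (1-based):
position 1: C→A (pyrimidine→purine, transversion)
position 2: C→A (pyrimidine→purine, transversion)
position 3: G→T (purine→pyrimidine, transversion)
position 4: A→C (purine→pyrimidine, transversion)
position 5: T→G (pyrimidine→purine, transversion)
position 6: A→T (purine→pyrimidine, transversion)
position 7: C→T (pyrimidine→pyrimidine, transition)
position 8: A→C (purine→pyrimidine, transversion)
position 9: A→T (purine→pyrimidine, transversion)
position 10: T→A (pyrimidine→purine, transversion)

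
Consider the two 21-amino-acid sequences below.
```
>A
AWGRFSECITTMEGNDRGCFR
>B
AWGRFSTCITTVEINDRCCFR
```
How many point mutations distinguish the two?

Mismatches (1-based): residue 7: E→T; residue 12: M→V; residue 14: G→I; residue 18: G→C.

4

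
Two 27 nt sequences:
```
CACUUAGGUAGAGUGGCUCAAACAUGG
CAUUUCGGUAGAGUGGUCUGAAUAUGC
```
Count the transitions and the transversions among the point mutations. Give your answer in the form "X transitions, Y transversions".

Transitions (purine↔purine or pyrimidine↔pyrimidine): 3 C→U, 17 C→U, 18 U→C, 19 C→U, 20 A→G, 23 C→U.
Transversions (purine↔pyrimidine): 6 A→C, 27 G→C.

6 transitions, 2 transversions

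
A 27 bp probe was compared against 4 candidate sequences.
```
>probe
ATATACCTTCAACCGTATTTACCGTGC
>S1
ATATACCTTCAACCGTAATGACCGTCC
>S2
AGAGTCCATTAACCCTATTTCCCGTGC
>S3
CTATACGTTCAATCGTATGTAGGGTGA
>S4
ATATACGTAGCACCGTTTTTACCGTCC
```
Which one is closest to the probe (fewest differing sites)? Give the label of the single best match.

Hamming distances to probe — S1: 3; S2: 7; S3: 7; S4: 6.
Smallest is S1 with 3 mismatches.

S1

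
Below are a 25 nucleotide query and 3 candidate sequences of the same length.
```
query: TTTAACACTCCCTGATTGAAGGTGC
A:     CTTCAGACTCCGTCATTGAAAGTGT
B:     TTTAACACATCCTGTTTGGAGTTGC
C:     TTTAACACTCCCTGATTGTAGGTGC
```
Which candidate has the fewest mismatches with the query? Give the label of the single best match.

C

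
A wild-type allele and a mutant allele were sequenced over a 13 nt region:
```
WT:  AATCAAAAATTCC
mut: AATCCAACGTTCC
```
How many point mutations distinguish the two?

3

Comparing position by position, 3 sites differ: 5 (A/C), 8 (A/C), 9 (A/G).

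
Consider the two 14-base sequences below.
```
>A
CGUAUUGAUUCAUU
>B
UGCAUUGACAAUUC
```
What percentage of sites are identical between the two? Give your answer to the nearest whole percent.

50%

7 positions differ (1, 3, 9, 10, 11, 12, 14), so 7 of 14 match: 7/14 = 50%.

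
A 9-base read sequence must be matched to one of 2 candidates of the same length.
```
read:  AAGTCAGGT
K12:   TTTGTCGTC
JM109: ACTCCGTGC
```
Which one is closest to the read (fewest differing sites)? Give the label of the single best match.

JM109

Hamming distances to read — K12: 8; JM109: 6.
Smallest is JM109 with 6 mismatches.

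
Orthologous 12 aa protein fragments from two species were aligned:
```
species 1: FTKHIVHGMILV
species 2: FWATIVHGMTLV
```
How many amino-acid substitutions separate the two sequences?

Comparing position by position, 4 positions differ: 2 (T/W), 3 (K/A), 4 (H/T), 10 (I/T).

4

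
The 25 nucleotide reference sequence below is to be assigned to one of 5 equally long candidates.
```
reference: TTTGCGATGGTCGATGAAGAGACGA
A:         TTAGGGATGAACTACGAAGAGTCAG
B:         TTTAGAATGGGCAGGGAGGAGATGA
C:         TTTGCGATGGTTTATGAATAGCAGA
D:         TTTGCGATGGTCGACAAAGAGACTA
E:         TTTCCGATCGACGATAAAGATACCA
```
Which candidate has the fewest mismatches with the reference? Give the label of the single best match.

D

A differs at 9 sites; B differs at 9 sites; C differs at 5 sites; D differs at 3 sites; E differs at 6 sites. The closest is D.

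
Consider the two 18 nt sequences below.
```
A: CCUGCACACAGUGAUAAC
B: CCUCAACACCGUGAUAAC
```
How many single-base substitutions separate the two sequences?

3

The sequences differ at bases 4, 5, 10 (1-based) — 3 in total.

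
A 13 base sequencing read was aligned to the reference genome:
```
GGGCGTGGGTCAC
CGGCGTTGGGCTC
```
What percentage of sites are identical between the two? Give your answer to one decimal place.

69.2%

4 positions differ (1, 7, 10, 12), so 9 of 13 match: 9/13 = 69.23%.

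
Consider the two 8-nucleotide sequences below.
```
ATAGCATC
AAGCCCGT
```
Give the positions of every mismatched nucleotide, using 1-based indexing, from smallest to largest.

Scanning 1-based: 2: T/A; 3: A/G; 4: G/C; 6: A/C; 7: T/G; 8: C/T.

2, 3, 4, 6, 7, 8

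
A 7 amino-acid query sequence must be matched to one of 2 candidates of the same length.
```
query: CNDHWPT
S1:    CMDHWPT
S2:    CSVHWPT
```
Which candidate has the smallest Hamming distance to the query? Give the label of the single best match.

Hamming distances to query — S1: 1; S2: 2.
Smallest is S1 with 1 mismatch.

S1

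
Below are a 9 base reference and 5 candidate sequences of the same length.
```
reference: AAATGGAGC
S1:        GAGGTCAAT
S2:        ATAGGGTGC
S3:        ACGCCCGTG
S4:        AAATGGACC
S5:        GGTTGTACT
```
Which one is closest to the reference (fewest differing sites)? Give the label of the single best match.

Hamming distances to reference — S1: 7; S2: 3; S3: 8; S4: 1; S5: 6.
Smallest is S4 with 1 mismatch.

S4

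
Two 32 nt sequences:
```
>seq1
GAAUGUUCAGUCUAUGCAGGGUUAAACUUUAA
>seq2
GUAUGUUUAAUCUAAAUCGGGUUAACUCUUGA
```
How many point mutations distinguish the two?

Comparing position by position, 11 bases differ: 2 (A/U), 8 (C/U), 10 (G/A), 15 (U/A), 16 (G/A), 17 (C/U), 18 (A/C), 26 (A/C), 27 (C/U), 28 (U/C), 31 (A/G).

11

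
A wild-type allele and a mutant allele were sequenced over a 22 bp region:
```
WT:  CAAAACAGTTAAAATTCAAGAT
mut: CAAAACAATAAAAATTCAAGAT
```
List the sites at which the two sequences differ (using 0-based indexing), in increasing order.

7, 9

Scanning 0-based: 7: G/A; 9: T/A.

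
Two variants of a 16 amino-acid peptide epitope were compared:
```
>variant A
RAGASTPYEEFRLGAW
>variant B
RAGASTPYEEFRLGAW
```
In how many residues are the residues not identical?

0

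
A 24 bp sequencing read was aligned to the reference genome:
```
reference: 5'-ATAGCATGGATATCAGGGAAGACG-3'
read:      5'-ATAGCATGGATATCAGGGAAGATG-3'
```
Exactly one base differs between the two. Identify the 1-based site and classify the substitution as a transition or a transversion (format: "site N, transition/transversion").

site 23, transition

The sequences differ only at site 23: C→T (pyrimidine→pyrimidine), a transition.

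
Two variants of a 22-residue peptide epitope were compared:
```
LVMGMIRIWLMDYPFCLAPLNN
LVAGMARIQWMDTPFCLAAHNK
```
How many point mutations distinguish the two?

8

The sequences differ at positions 3, 6, 9, 10, 13, 19, 20, 22 (1-based) — 8 in total.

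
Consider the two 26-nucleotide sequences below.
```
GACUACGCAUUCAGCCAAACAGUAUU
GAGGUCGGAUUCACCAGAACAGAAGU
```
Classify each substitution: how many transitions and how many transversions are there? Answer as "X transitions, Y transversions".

Mismatches (1-based):
site 3: C→G (pyrimidine→purine, transversion)
site 4: U→G (pyrimidine→purine, transversion)
site 5: A→U (purine→pyrimidine, transversion)
site 8: C→G (pyrimidine→purine, transversion)
site 14: G→C (purine→pyrimidine, transversion)
site 16: C→A (pyrimidine→purine, transversion)
site 17: A→G (purine→purine, transition)
site 23: U→A (pyrimidine→purine, transversion)
site 25: U→G (pyrimidine→purine, transversion)

1 transition, 8 transversions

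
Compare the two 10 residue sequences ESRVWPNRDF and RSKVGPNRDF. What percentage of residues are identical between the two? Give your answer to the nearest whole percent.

Mismatches at positions 1, 3, 5 (1-based): 3 of 10.
Identical positions: 7/10 = 70% → 70%.

70%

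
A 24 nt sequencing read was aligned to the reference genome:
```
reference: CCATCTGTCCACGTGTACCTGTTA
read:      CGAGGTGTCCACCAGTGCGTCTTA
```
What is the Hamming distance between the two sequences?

8

The sequences differ at sites 2, 4, 5, 13, 14, 17, 19, 21 (1-based) — 8 in total.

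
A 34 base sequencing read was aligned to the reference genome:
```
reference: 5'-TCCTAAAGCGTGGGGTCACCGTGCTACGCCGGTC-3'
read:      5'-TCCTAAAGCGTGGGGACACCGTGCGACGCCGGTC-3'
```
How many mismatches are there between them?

Comparing position by position, 2 sites differ: 16 (T/A), 25 (T/G).

2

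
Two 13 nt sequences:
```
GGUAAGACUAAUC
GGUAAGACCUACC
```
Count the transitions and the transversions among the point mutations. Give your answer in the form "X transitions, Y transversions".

Mismatches (1-based):
base 9: U→C (pyrimidine→pyrimidine, transition)
base 10: A→U (purine→pyrimidine, transversion)
base 12: U→C (pyrimidine→pyrimidine, transition)

2 transitions, 1 transversion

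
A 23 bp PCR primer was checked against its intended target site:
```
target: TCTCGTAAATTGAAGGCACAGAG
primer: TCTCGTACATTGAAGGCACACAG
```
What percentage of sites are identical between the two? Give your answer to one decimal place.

91.3%

Mismatches at positions 8, 21 (1-based): 2 of 23.
Identical positions: 21/23 = 91.3% → 91.3%.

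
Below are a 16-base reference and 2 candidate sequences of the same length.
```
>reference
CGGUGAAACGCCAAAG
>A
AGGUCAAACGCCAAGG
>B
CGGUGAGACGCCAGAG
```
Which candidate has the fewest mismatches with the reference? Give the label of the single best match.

Hamming distances to reference — A: 3; B: 2.
Smallest is B with 2 mismatches.

B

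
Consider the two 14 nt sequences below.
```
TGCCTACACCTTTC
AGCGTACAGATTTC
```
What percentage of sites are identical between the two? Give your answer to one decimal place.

71.4%

Mismatches at positions 1, 4, 9, 10 (1-based): 4 of 14.
Identical positions: 10/14 = 71.43% → 71.4%.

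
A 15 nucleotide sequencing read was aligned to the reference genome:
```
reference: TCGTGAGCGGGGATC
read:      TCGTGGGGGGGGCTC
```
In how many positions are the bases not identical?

3

The sequences differ at positions 6, 8, 13 (1-based) — 3 in total.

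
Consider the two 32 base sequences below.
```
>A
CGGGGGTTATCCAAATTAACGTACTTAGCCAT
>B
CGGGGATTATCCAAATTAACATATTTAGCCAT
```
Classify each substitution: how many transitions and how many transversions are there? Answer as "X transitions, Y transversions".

Transitions (purine↔purine or pyrimidine↔pyrimidine): 6 G→A, 21 G→A, 24 C→T.
Transversions (purine↔pyrimidine): none.

3 transitions, 0 transversions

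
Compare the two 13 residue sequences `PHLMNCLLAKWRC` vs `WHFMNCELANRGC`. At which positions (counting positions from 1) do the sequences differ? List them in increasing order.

Differences at position 1 (P→W), position 3 (L→F), position 7 (L→E), position 10 (K→N), position 11 (W→R), position 12 (R→G).

1, 3, 7, 10, 11, 12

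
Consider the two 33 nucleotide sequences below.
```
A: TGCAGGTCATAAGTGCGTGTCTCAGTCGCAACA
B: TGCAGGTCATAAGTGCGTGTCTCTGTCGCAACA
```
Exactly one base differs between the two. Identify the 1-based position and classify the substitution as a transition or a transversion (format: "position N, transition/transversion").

position 24, transversion

Position 24 changes A→T. A is a purine and T is a pyrimidine, so this is a transversion.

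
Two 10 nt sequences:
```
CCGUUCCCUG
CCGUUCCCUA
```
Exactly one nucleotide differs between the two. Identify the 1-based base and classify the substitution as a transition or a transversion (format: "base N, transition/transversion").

The sequences differ only at base 10: G→A (purine→purine), a transition.

base 10, transition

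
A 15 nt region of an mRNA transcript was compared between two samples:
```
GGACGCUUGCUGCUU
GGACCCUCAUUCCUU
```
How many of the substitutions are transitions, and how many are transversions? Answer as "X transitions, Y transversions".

Transitions (purine↔purine or pyrimidine↔pyrimidine): 8 U→C, 9 G→A, 10 C→U.
Transversions (purine↔pyrimidine): 5 G→C, 12 G→C.

3 transitions, 2 transversions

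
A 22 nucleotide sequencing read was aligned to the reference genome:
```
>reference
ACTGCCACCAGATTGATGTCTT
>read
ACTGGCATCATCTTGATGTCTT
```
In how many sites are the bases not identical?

Comparing position by position, 4 sites differ: 5 (C/G), 8 (C/T), 11 (G/T), 12 (A/C).

4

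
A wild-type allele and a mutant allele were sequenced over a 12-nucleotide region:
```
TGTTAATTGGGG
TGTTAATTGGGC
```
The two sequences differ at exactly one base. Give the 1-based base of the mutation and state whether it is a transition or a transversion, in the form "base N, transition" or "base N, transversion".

base 12, transversion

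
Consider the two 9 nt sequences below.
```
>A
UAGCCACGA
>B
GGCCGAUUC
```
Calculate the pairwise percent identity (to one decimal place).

22.2%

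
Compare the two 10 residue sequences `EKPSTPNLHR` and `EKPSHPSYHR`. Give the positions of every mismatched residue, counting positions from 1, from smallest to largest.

5, 7, 8

Scanning 1-based: 5: T/H; 7: N/S; 8: L/Y.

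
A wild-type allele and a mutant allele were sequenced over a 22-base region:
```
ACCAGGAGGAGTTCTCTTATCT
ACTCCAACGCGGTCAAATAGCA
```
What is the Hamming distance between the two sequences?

12

Comparing position by position, 12 positions differ: 3 (C/T), 4 (A/C), 5 (G/C), 6 (G/A), 8 (G/C), 10 (A/C), 12 (T/G), 15 (T/A), 16 (C/A), 17 (T/A), 20 (T/G), 22 (T/A).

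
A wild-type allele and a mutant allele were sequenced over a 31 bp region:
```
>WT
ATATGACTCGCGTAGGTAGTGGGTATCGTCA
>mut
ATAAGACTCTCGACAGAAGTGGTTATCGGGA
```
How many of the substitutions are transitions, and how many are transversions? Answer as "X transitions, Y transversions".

Transitions (purine↔purine or pyrimidine↔pyrimidine): 15 G→A.
Transversions (purine↔pyrimidine): 4 T→A, 10 G→T, 13 T→A, 14 A→C, 17 T→A, 23 G→T, 29 T→G, 30 C→G.

1 transition, 8 transversions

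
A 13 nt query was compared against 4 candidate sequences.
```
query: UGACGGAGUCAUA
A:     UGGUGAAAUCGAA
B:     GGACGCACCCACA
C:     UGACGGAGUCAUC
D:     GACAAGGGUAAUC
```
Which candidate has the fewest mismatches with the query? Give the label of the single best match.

C

A differs at 6 bases; B differs at 5 bases; C differs at 1 base; D differs at 8 bases. The closest is C.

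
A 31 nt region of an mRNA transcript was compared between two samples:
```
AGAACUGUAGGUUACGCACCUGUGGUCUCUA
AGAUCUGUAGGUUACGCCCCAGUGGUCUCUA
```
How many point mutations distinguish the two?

3

Comparing position by position, 3 positions differ: 4 (A/U), 18 (A/C), 21 (U/A).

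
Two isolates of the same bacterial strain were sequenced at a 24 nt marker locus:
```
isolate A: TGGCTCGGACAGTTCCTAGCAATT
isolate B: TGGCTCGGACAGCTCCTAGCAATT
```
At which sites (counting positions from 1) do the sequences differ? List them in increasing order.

13

Differences at site 13 (T→C).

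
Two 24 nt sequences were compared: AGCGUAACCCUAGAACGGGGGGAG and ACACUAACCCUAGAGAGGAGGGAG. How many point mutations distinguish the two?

Mismatches (1-based): base 2: G→C; base 3: C→A; base 4: G→C; base 15: A→G; base 16: C→A; base 19: G→A.

6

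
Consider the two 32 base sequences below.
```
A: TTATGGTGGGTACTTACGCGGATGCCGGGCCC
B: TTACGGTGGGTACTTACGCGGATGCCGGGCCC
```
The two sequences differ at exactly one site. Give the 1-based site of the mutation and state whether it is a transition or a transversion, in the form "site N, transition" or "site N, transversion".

site 4, transition

Site 4 changes T→C. T is a pyrimidine and C is a pyrimidine, so this is a transition.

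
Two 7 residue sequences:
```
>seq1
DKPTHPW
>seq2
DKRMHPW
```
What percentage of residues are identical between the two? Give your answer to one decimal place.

2 positions differ (3, 4), so 5 of 7 match: 5/7 = 71.43%.

71.4%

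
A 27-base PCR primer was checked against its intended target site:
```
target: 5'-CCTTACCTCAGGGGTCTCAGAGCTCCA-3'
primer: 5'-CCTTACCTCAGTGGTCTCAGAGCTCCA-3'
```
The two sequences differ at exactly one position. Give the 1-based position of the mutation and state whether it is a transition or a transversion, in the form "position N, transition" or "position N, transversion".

The sequences differ only at position 12: G→T (purine→pyrimidine), a transversion.

position 12, transversion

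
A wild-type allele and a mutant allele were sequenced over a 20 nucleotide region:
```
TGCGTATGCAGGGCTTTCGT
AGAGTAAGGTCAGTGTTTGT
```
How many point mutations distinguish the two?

Comparing position by position, 10 bases differ: 1 (T/A), 3 (C/A), 7 (T/A), 9 (C/G), 10 (A/T), 11 (G/C), 12 (G/A), 14 (C/T), 15 (T/G), 18 (C/T).

10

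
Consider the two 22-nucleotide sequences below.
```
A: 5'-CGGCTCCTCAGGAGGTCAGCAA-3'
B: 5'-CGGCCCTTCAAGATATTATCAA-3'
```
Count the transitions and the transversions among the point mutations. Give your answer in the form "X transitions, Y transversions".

5 transitions, 2 transversions

Mismatches (1-based):
position 5: T→C (pyrimidine→pyrimidine, transition)
position 7: C→T (pyrimidine→pyrimidine, transition)
position 11: G→A (purine→purine, transition)
position 14: G→T (purine→pyrimidine, transversion)
position 15: G→A (purine→purine, transition)
position 17: C→T (pyrimidine→pyrimidine, transition)
position 19: G→T (purine→pyrimidine, transversion)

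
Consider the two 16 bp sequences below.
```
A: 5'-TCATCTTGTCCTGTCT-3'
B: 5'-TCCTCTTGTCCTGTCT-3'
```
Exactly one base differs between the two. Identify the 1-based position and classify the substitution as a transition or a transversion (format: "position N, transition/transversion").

The sequences differ only at position 3: A→C (purine→pyrimidine), a transversion.

position 3, transversion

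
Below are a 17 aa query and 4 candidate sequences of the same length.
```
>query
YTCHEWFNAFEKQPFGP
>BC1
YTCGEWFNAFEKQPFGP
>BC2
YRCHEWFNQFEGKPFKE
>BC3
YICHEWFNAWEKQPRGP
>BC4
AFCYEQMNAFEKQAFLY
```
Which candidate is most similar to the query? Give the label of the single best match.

BC1 differs at 1 residue; BC2 differs at 6 residues; BC3 differs at 3 residues; BC4 differs at 8 residues. The closest is BC1.

BC1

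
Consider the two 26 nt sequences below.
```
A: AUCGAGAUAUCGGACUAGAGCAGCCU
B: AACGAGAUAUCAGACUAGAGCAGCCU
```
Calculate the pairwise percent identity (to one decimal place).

Mismatches at positions 2, 12 (1-based): 2 of 26.
Identical positions: 24/26 = 92.31% → 92.3%.

92.3%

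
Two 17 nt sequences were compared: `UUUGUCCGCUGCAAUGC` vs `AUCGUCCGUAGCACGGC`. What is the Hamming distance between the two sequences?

6

Mismatches (1-based): base 1: U→A; base 3: U→C; base 9: C→U; base 10: U→A; base 14: A→C; base 15: U→G.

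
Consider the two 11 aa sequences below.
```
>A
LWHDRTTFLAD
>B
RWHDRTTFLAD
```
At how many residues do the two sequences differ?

The sequences differ at residues 1 (1-based) — 1 in total.

1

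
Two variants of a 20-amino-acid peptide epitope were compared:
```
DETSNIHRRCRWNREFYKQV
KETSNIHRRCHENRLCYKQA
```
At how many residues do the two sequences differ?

Mismatches (1-based): residue 1: D→K; residue 11: R→H; residue 12: W→E; residue 15: E→L; residue 16: F→C; residue 20: V→A.

6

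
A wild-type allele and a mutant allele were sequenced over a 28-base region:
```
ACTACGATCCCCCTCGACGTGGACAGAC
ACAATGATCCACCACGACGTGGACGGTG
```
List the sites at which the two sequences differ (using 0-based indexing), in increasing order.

Scanning 0-based: 2: T/A; 4: C/T; 10: C/A; 13: T/A; 24: A/G; 26: A/T; 27: C/G.

2, 4, 10, 13, 24, 26, 27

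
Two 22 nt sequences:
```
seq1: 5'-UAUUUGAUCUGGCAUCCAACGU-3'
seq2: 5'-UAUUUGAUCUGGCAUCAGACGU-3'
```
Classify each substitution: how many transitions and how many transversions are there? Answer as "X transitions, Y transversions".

Mismatches (1-based):
site 17: C→A (pyrimidine→purine, transversion)
site 18: A→G (purine→purine, transition)

1 transition, 1 transversion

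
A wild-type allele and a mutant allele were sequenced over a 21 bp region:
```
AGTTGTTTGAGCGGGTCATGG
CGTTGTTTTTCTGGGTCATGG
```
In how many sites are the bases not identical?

Mismatches (1-based): site 1: A→C; site 9: G→T; site 10: A→T; site 11: G→C; site 12: C→T.

5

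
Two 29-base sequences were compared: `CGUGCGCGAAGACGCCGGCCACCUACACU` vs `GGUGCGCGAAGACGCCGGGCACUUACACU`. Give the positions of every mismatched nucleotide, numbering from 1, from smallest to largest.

Scanning 1-based: 1: C/G; 19: C/G; 23: C/U.

1, 19, 23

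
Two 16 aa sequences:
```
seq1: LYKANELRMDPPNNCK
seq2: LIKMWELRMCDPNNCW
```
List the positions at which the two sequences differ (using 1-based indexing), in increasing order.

2, 4, 5, 10, 11, 16

Differences at position 2 (Y→I), position 4 (A→M), position 5 (N→W), position 10 (D→C), position 11 (P→D), position 16 (K→W).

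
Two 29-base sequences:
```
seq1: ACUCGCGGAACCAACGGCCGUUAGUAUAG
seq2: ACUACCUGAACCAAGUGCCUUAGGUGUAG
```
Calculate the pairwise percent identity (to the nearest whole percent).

Mismatches at positions 4, 5, 7, 15, 16, 20, 22, 23, 26 (1-based): 9 of 29.
Identical positions: 20/29 = 68.97% → 69%.

69%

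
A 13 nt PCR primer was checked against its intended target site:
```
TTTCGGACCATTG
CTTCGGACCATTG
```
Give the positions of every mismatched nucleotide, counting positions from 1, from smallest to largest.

1

Differences at position 1 (T→C).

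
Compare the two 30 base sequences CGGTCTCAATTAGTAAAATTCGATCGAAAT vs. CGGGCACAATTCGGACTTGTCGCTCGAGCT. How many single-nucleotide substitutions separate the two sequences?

Comparing position by position, 11 positions differ: 4 (T/G), 6 (T/A), 12 (A/C), 14 (T/G), 16 (A/C), 17 (A/T), 18 (A/T), 19 (T/G), 23 (A/C), 28 (A/G), 29 (A/C).

11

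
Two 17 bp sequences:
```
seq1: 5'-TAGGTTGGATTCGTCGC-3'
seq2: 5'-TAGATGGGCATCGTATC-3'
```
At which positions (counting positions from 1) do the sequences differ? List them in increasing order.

4, 6, 9, 10, 15, 16

Scanning 1-based: 4: G/A; 6: T/G; 9: A/C; 10: T/A; 15: C/A; 16: G/T.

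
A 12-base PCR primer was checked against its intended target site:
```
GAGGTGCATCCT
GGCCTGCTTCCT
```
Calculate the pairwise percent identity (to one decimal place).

66.7%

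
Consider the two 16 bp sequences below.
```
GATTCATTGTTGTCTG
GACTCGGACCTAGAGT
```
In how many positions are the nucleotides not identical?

Comparing position by position, 11 positions differ: 3 (T/C), 6 (A/G), 7 (T/G), 8 (T/A), 9 (G/C), 10 (T/C), 12 (G/A), 13 (T/G), 14 (C/A), 15 (T/G), 16 (G/T).

11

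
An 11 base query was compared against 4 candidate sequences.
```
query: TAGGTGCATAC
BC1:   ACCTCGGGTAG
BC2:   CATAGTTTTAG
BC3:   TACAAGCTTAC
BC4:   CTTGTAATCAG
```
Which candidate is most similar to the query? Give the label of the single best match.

BC3

BC1 differs at 8 bases; BC2 differs at 8 bases; BC3 differs at 4 bases; BC4 differs at 8 bases. The closest is BC3.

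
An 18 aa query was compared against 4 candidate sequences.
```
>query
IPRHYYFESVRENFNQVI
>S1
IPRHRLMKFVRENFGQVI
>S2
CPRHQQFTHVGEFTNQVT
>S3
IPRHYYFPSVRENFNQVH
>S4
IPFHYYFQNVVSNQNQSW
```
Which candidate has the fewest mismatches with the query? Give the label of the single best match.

S3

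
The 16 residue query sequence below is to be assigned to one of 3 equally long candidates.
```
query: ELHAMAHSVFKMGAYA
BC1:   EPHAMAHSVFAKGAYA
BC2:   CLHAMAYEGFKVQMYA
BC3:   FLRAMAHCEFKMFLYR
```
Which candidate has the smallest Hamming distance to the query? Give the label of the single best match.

BC1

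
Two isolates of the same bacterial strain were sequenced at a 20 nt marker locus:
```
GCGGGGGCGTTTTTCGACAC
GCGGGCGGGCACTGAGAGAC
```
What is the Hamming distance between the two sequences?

Comparing position by position, 8 bases differ: 6 (G/C), 8 (C/G), 10 (T/C), 11 (T/A), 12 (T/C), 14 (T/G), 15 (C/A), 18 (C/G).

8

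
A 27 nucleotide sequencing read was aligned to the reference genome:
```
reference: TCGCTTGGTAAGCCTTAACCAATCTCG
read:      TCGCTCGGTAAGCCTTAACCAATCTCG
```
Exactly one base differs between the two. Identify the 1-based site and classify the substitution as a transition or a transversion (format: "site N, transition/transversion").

The sequences differ only at site 6: T→C (pyrimidine→pyrimidine), a transition.

site 6, transition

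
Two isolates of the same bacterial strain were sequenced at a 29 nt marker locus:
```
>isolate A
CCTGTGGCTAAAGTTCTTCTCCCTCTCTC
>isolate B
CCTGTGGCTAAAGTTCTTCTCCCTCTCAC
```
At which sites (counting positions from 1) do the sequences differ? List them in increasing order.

Differences at site 28 (T→A).

28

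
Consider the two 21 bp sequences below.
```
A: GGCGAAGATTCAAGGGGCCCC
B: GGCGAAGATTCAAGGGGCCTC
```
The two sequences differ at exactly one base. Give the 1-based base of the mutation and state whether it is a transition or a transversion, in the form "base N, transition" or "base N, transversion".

Base 20 changes C→T. C is a pyrimidine and T is a pyrimidine, so this is a transition.

base 20, transition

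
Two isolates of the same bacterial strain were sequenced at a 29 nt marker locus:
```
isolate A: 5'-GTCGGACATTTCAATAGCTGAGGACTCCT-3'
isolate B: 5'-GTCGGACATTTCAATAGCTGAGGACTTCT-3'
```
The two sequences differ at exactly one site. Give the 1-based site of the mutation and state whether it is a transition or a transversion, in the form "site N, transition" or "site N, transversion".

The sequences differ only at site 27: C→T (pyrimidine→pyrimidine), a transition.

site 27, transition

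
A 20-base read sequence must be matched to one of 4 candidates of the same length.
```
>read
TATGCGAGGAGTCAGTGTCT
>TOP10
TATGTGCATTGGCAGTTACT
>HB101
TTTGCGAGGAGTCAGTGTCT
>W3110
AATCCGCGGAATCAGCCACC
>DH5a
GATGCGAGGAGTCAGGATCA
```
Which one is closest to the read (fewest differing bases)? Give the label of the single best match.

HB101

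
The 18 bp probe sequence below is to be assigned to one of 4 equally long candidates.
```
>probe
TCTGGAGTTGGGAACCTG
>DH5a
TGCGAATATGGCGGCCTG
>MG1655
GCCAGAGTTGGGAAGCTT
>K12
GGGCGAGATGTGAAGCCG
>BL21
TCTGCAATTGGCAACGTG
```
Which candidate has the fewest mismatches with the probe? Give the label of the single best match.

BL21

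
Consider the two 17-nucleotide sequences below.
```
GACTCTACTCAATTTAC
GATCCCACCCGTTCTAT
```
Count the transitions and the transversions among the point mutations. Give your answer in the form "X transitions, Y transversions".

Mismatches (1-based):
base 3: C→T (pyrimidine→pyrimidine, transition)
base 4: T→C (pyrimidine→pyrimidine, transition)
base 6: T→C (pyrimidine→pyrimidine, transition)
base 9: T→C (pyrimidine→pyrimidine, transition)
base 11: A→G (purine→purine, transition)
base 12: A→T (purine→pyrimidine, transversion)
base 14: T→C (pyrimidine→pyrimidine, transition)
base 17: C→T (pyrimidine→pyrimidine, transition)

7 transitions, 1 transversion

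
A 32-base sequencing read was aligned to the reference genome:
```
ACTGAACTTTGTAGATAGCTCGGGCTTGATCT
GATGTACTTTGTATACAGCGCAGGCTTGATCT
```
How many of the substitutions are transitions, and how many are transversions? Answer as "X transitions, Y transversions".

3 transitions, 4 transversions

Mismatches (1-based):
base 1: A→G (purine→purine, transition)
base 2: C→A (pyrimidine→purine, transversion)
base 5: A→T (purine→pyrimidine, transversion)
base 14: G→T (purine→pyrimidine, transversion)
base 16: T→C (pyrimidine→pyrimidine, transition)
base 20: T→G (pyrimidine→purine, transversion)
base 22: G→A (purine→purine, transition)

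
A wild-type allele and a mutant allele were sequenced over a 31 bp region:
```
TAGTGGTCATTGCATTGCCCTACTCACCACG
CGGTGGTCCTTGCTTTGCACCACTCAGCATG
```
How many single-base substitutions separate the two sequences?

Comparing position by position, 8 positions differ: 1 (T/C), 2 (A/G), 9 (A/C), 14 (A/T), 19 (C/A), 21 (T/C), 27 (C/G), 30 (C/T).

8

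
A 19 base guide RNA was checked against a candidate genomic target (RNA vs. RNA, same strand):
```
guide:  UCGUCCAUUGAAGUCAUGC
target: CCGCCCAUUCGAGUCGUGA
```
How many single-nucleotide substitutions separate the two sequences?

The sequences differ at bases 1, 4, 10, 11, 16, 19 (1-based) — 6 in total.

6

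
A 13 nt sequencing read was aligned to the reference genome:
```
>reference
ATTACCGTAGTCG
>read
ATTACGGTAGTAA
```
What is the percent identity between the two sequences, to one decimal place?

Mismatches at positions 6, 12, 13 (1-based): 3 of 13.
Identical positions: 10/13 = 76.92% → 76.9%.

76.9%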